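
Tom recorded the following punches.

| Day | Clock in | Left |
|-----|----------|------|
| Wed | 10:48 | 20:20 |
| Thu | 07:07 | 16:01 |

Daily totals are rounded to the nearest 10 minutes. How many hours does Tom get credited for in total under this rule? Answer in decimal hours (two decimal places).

18.33 hours

Wed: 10:48–20:20 = 9 h 32 min → rounds to 9 h 30 min
Thu: 07:07–16:01 = 8 h 54 min → rounds to 8 h 50 min
Total credited: 18 h 20 min.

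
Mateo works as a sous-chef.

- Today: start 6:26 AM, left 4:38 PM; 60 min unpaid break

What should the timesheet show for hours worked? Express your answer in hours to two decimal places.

9.20 hours

Today: 6:26 AM–4:38 PM = 10 h 12 min; less 60 min break → 9 h 12 min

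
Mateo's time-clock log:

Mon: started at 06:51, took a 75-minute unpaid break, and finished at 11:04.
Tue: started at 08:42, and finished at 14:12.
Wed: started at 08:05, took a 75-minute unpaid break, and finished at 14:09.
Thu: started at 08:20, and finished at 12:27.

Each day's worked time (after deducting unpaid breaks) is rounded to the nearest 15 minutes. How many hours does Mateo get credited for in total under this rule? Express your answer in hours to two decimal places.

Mon: 06:51–11:04 = 4 h 13 min − 75 min = 2 h 58 min → rounds to 3 h 0 min
Tue: 08:42–14:12 = 5 h 30 min → rounds to 5 h 30 min
Wed: 08:05–14:09 = 6 h 4 min − 75 min = 4 h 49 min → rounds to 4 h 45 min
Thu: 08:20–12:27 = 4 h 7 min → rounds to 4 h 0 min
Total credited: 17 h 15 min.

17.25 hours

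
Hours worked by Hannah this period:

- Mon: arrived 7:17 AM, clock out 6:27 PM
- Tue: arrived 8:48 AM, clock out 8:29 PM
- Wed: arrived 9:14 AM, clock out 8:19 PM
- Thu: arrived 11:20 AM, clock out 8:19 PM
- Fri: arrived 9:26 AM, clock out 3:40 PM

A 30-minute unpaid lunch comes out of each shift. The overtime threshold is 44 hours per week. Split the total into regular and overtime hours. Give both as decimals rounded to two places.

Mon: 7:17 AM–6:27 PM = 11 h 10 min; less 30 min break → 10 h 40 min
Tue: 8:48 AM–8:29 PM = 11 h 41 min; less 30 min break → 11 h 11 min
Wed: 9:14 AM–8:19 PM = 11 h 5 min; less 30 min break → 10 h 35 min
Thu: 11:20 AM–8:19 PM = 8 h 59 min; less 30 min break → 8 h 29 min
Fri: 9:26 AM–3:40 PM = 6 h 14 min; less 30 min break → 5 h 44 min
Total worked: 46 h 39 min = 46.65 h.
Threshold 44 h → overtime 2 h 39 min, regular 44 h 0 min.

Regular 44.00 hours, overtime 2.65 hours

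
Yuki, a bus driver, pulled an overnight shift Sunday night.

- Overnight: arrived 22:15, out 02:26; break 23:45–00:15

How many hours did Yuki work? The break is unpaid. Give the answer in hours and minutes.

3 h 41 min

Overnight: 22:15 → midnight = 1 h 45 min; midnight → 02:26 = 2 h 26 min; span 4 h 11 min; less 30 min break → 3 h 41 min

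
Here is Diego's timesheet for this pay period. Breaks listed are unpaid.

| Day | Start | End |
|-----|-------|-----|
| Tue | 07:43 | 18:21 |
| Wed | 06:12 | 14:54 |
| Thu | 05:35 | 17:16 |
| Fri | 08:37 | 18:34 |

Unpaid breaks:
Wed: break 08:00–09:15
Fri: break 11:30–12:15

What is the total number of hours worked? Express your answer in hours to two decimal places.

38.97 hours

Tue: 07:43–18:21 = 10 h 38 min
Wed: 06:12–14:54 = 8 h 42 min; less 75 min break → 7 h 27 min
Thu: 05:35–17:16 = 11 h 41 min
Fri: 08:37–18:34 = 9 h 57 min; less 45 min break → 9 h 12 min
Total: 10 h 38 min + 7 h 27 min + 11 h 41 min + 9 h 12 min = 38 h 58 min.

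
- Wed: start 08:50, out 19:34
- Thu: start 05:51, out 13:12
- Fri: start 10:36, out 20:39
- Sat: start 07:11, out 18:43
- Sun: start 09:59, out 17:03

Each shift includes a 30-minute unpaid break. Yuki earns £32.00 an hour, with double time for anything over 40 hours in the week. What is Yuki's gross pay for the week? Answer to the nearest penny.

Wed: 08:50–19:34 = 10 h 44 min; less 30 min break → 10 h 14 min
Thu: 05:51–13:12 = 7 h 21 min; less 30 min break → 6 h 51 min
Fri: 10:36–20:39 = 10 h 3 min; less 30 min break → 9 h 33 min
Sat: 07:11–18:43 = 11 h 32 min; less 30 min break → 11 h 2 min
Sun: 09:59–17:03 = 7 h 4 min; less 30 min break → 6 h 34 min
Total worked: 44 h 14 min = 2654 min.
Regular 40 h 0 min = 2400 min at £32.00/h; overtime 4 h 14 min = 254 min at £64.00/h.
Pay = (2400 × £32.00 + 254 × £64.00) ÷ 60 = £1550.93.

£1550.93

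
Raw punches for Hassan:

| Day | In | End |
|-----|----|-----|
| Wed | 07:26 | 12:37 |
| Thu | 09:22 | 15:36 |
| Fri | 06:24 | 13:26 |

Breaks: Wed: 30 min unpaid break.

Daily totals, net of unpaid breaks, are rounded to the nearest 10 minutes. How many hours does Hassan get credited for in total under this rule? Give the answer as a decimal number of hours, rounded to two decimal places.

17.83 hours

Wed: 07:26–12:37 = 5 h 11 min − 30 min = 4 h 41 min → rounds to 4 h 40 min
Thu: 09:22–15:36 = 6 h 14 min → rounds to 6 h 10 min
Fri: 06:24–13:26 = 7 h 2 min → rounds to 7 h 0 min
Total credited: 17 h 50 min.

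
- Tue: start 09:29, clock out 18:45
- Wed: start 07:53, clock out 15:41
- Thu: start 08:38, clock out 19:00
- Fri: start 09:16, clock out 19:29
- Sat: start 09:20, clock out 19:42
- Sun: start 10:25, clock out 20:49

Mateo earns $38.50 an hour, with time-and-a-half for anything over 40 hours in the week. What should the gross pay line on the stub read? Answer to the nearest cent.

$2603.56

Tue: 09:29–18:45 = 9 h 16 min
Wed: 07:53–15:41 = 7 h 48 min
Thu: 08:38–19:00 = 10 h 22 min
Fri: 09:16–19:29 = 10 h 13 min
Sat: 09:20–19:42 = 10 h 22 min
Sun: 10:25–20:49 = 10 h 24 min
Total worked: 58 h 25 min = 3505 min.
Regular 40 h 0 min = 2400 min at $38.50/h; overtime 18 h 25 min = 1105 min at $57.75/h.
Pay = (2400 × $38.50 + 1105 × $57.75) ÷ 60 = $2603.56.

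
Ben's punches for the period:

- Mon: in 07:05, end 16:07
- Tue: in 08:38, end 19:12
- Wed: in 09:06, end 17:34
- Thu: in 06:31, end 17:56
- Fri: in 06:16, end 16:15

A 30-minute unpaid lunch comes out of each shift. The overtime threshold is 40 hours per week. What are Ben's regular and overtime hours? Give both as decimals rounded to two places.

Mon: 07:05–16:07 = 9 h 2 min; less 30 min break → 8 h 32 min
Tue: 08:38–19:12 = 10 h 34 min; less 30 min break → 10 h 4 min
Wed: 09:06–17:34 = 8 h 28 min; less 30 min break → 7 h 58 min
Thu: 06:31–17:56 = 11 h 25 min; less 30 min break → 10 h 55 min
Fri: 06:16–16:15 = 9 h 59 min; less 30 min break → 9 h 29 min
Total worked: 46 h 58 min = 46.97 h.
Threshold 40 h → overtime 6 h 58 min, regular 40 h 0 min.

Regular 40.00 hours, overtime 6.97 hours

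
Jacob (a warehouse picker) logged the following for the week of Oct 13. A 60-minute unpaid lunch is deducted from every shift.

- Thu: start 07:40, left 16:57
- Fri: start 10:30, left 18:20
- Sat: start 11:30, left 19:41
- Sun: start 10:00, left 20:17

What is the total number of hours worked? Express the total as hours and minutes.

31 h 35 min

Thu: 07:40–16:57 = 9 h 17 min; less 60 min break → 8 h 17 min
Fri: 10:30–18:20 = 7 h 50 min; less 60 min break → 6 h 50 min
Sat: 11:30–19:41 = 8 h 11 min; less 60 min break → 7 h 11 min
Sun: 10:00–20:17 = 10 h 17 min; less 60 min break → 9 h 17 min
Total: 8 h 17 min + 6 h 50 min + 7 h 11 min + 9 h 17 min = 31 h 35 min.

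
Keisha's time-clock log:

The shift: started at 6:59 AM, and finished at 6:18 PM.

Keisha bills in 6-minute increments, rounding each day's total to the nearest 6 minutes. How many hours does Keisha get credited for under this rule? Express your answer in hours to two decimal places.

The shift: 6:59 AM–6:18 PM = 11 h 19 min → rounds to 11 h 18 min

11.30 hours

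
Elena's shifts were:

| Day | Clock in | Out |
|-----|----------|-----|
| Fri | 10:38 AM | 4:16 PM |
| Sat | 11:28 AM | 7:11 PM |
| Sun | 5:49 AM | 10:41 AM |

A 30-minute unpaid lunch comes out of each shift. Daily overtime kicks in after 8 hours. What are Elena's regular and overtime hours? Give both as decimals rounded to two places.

Fri: 10:38 AM–4:16 PM = 5 h 38 min; less 30 min break → 5 h 8 min
Sat: 11:28 AM–7:11 PM = 7 h 43 min; less 30 min break → 7 h 13 min
Sun: 5:49 AM–10:41 AM = 4 h 52 min; less 30 min break → 4 h 22 min
Fri reg 5 h 8 min / OT 0 h 0 min; Sat reg 7 h 13 min / OT 0 h 0 min; Sun reg 4 h 22 min / OT 0 h 0 min.
Totals: regular 16 h 43 min, overtime 0 h 0 min.

Regular 16.72 hours, overtime 0.00 hours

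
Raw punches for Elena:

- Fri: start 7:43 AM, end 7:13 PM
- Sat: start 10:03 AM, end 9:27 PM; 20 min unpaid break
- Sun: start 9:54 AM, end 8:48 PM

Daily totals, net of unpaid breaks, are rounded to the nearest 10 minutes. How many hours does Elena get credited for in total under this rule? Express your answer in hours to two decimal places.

Fri: 7:43 AM–7:13 PM = 11 h 30 min → rounds to 11 h 30 min
Sat: 10:03 AM–9:27 PM = 11 h 24 min − 20 min = 11 h 4 min → rounds to 11 h 0 min
Sun: 9:54 AM–8:48 PM = 10 h 54 min → rounds to 10 h 50 min
Total credited: 33 h 20 min.

33.33 hours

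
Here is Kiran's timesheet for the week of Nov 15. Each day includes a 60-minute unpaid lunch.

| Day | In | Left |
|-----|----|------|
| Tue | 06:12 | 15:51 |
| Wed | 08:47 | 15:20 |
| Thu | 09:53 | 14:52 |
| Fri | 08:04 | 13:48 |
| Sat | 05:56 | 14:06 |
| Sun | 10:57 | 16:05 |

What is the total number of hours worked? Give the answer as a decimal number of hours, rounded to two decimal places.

34.22 hours

Tue: 06:12–15:51 = 9 h 39 min; less 60 min break → 8 h 39 min
Wed: 08:47–15:20 = 6 h 33 min; less 60 min break → 5 h 33 min
Thu: 09:53–14:52 = 4 h 59 min; less 60 min break → 3 h 59 min
Fri: 08:04–13:48 = 5 h 44 min; less 60 min break → 4 h 44 min
Sat: 05:56–14:06 = 8 h 10 min; less 60 min break → 7 h 10 min
Sun: 10:57–16:05 = 5 h 8 min; less 60 min break → 4 h 8 min
Total: 8 h 39 min + 5 h 33 min + 3 h 59 min + 4 h 44 min + 7 h 10 min + 4 h 8 min = 34 h 13 min.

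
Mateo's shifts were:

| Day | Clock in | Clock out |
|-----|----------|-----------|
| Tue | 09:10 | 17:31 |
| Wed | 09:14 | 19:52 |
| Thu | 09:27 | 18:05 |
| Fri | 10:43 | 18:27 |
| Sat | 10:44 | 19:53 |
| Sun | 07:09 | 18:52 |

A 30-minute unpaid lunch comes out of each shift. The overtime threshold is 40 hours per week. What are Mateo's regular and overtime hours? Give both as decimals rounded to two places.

Tue: 09:10–17:31 = 8 h 21 min; less 30 min break → 7 h 51 min
Wed: 09:14–19:52 = 10 h 38 min; less 30 min break → 10 h 8 min
Thu: 09:27–18:05 = 8 h 38 min; less 30 min break → 8 h 8 min
Fri: 10:43–18:27 = 7 h 44 min; less 30 min break → 7 h 14 min
Sat: 10:44–19:53 = 9 h 9 min; less 30 min break → 8 h 39 min
Sun: 07:09–18:52 = 11 h 43 min; less 30 min break → 11 h 13 min
Total worked: 53 h 13 min = 53.22 h.
Threshold 40 h → overtime 13 h 13 min, regular 40 h 0 min.

Regular 40.00 hours, overtime 13.22 hours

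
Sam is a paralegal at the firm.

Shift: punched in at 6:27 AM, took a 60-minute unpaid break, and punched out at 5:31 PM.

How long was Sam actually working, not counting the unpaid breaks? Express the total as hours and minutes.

10 h 4 min

Shift: 6:27 AM–5:31 PM = 11 h 4 min; less 60 min break → 10 h 4 min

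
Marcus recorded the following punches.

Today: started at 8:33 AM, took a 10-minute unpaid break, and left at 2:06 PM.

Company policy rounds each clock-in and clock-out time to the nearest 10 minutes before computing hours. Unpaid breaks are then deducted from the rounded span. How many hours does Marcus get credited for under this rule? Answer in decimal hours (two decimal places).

5.50 hours

Today: in 8:33 AM→8:30 AM, out 2:06 PM→2:10 PM; 5 h 40 min − 10 min = 5 h 30 min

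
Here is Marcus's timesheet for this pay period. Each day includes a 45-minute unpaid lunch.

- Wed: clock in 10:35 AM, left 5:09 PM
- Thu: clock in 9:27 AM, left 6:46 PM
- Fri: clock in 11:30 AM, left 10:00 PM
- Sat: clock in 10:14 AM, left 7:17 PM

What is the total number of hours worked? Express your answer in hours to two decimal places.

32.43 hours

Wed: 10:35 AM–5:09 PM = 6 h 34 min; less 45 min break → 5 h 49 min
Thu: 9:27 AM–6:46 PM = 9 h 19 min; less 45 min break → 8 h 34 min
Fri: 11:30 AM–10:00 PM = 10 h 30 min; less 45 min break → 9 h 45 min
Sat: 10:14 AM–7:17 PM = 9 h 3 min; less 45 min break → 8 h 18 min
Total: 5 h 49 min + 8 h 34 min + 9 h 45 min + 8 h 18 min = 32 h 26 min.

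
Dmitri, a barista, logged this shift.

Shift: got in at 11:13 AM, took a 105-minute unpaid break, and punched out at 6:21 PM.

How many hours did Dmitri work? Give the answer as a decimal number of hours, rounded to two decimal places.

5.38 hours

Shift: 11:13 AM–6:21 PM = 7 h 8 min; less 105 min break → 5 h 23 min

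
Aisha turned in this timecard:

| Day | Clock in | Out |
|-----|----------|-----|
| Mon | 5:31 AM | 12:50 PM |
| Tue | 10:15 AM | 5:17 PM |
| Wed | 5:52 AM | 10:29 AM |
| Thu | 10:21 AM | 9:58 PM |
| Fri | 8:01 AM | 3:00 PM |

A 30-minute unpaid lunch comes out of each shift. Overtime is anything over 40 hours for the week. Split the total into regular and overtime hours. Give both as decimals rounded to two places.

Regular 35.07 hours, overtime 0.00 hours

Mon: 5:31 AM–12:50 PM = 7 h 19 min; less 30 min break → 6 h 49 min
Tue: 10:15 AM–5:17 PM = 7 h 2 min; less 30 min break → 6 h 32 min
Wed: 5:52 AM–10:29 AM = 4 h 37 min; less 30 min break → 4 h 7 min
Thu: 10:21 AM–9:58 PM = 11 h 37 min; less 30 min break → 11 h 7 min
Fri: 8:01 AM–3:00 PM = 6 h 59 min; less 30 min break → 6 h 29 min
Total worked: 35 h 4 min = 35.07 h.
Threshold 40 h → overtime 0 h 0 min, regular 35 h 4 min.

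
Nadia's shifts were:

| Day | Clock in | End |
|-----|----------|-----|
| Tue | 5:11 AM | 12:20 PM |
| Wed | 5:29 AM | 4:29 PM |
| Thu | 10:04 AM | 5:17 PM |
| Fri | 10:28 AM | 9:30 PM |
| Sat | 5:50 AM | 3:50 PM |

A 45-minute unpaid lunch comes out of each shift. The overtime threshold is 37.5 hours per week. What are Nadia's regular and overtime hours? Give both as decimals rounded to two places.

Regular 37.50 hours, overtime 5.15 hours

Tue: 5:11 AM–12:20 PM = 7 h 9 min; less 45 min break → 6 h 24 min
Wed: 5:29 AM–4:29 PM = 11 h 0 min; less 45 min break → 10 h 15 min
Thu: 10:04 AM–5:17 PM = 7 h 13 min; less 45 min break → 6 h 28 min
Fri: 10:28 AM–9:30 PM = 11 h 2 min; less 45 min break → 10 h 17 min
Sat: 5:50 AM–3:50 PM = 10 h 0 min; less 45 min break → 9 h 15 min
Total worked: 42 h 39 min = 42.65 h.
Threshold 37.5 h → overtime 5 h 9 min, regular 37 h 30 min.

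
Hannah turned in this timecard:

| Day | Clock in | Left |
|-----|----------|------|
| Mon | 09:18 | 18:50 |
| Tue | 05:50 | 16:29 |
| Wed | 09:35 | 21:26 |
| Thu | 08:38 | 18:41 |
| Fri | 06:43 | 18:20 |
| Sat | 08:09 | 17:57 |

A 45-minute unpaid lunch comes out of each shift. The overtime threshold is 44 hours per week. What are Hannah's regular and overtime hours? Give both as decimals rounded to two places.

Mon: 09:18–18:50 = 9 h 32 min; less 45 min break → 8 h 47 min
Tue: 05:50–16:29 = 10 h 39 min; less 45 min break → 9 h 54 min
Wed: 09:35–21:26 = 11 h 51 min; less 45 min break → 11 h 6 min
Thu: 08:38–18:41 = 10 h 3 min; less 45 min break → 9 h 18 min
Fri: 06:43–18:20 = 11 h 37 min; less 45 min break → 10 h 52 min
Sat: 08:09–17:57 = 9 h 48 min; less 45 min break → 9 h 3 min
Total worked: 59 h 0 min = 59.00 h.
Threshold 44 h → overtime 15 h 0 min, regular 44 h 0 min.

Regular 44.00 hours, overtime 15.00 hours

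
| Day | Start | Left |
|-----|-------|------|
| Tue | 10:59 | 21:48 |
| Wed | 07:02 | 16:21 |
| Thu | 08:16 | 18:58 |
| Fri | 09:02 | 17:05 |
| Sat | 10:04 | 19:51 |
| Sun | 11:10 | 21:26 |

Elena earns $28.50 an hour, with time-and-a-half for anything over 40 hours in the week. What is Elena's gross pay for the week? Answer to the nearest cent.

Tue: 10:59–21:48 = 10 h 49 min
Wed: 07:02–16:21 = 9 h 19 min
Thu: 08:16–18:58 = 10 h 42 min
Fri: 09:02–17:05 = 8 h 3 min
Sat: 10:04–19:51 = 9 h 47 min
Sun: 11:10–21:26 = 10 h 16 min
Total worked: 58 h 56 min = 3536 min.
Regular 40 h 0 min = 2400 min at $28.50/h; overtime 18 h 56 min = 1136 min at $42.75/h.
Pay = (2400 × $28.50 + 1136 × $42.75) ÷ 60 = $1949.40.

$1949.40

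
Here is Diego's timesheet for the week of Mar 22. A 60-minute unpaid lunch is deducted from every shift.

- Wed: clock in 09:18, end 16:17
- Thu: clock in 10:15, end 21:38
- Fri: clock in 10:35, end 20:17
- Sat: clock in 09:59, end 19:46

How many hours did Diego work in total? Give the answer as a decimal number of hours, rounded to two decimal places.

Wed: 09:18–16:17 = 6 h 59 min; less 60 min break → 5 h 59 min
Thu: 10:15–21:38 = 11 h 23 min; less 60 min break → 10 h 23 min
Fri: 10:35–20:17 = 9 h 42 min; less 60 min break → 8 h 42 min
Sat: 09:59–19:46 = 9 h 47 min; less 60 min break → 8 h 47 min
Total: 5 h 59 min + 10 h 23 min + 8 h 42 min + 8 h 47 min = 33 h 51 min.

33.85 hours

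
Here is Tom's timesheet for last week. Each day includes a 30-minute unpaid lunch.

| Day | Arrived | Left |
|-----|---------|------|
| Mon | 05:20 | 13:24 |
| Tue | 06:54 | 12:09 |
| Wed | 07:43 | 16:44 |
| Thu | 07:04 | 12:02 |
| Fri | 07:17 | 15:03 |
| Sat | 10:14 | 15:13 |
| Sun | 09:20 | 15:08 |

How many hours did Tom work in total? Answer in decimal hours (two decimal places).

Mon: 05:20–13:24 = 8 h 4 min; less 30 min break → 7 h 34 min
Tue: 06:54–12:09 = 5 h 15 min; less 30 min break → 4 h 45 min
Wed: 07:43–16:44 = 9 h 1 min; less 30 min break → 8 h 31 min
Thu: 07:04–12:02 = 4 h 58 min; less 30 min break → 4 h 28 min
Fri: 07:17–15:03 = 7 h 46 min; less 30 min break → 7 h 16 min
Sat: 10:14–15:13 = 4 h 59 min; less 30 min break → 4 h 29 min
Sun: 09:20–15:08 = 5 h 48 min; less 30 min break → 5 h 18 min
Total: 7 h 34 min + 4 h 45 min + 8 h 31 min + 4 h 28 min + 7 h 16 min + 4 h 29 min + 5 h 18 min = 42 h 21 min.

42.35 hours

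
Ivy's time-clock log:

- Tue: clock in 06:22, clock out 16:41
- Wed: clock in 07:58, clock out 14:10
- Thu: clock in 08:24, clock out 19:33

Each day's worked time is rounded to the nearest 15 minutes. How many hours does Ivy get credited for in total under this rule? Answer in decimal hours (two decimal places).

27.75 hours

Tue: 06:22–16:41 = 10 h 19 min → rounds to 10 h 15 min
Wed: 07:58–14:10 = 6 h 12 min → rounds to 6 h 15 min
Thu: 08:24–19:33 = 11 h 9 min → rounds to 11 h 15 min
Total credited: 27 h 45 min.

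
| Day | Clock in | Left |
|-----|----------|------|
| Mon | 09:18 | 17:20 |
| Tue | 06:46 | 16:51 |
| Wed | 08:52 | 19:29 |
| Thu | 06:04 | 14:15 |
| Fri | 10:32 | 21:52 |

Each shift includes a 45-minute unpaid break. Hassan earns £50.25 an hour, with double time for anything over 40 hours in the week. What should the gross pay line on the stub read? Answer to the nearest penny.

£2462.25

Mon: 09:18–17:20 = 8 h 2 min; less 45 min break → 7 h 17 min
Tue: 06:46–16:51 = 10 h 5 min; less 45 min break → 9 h 20 min
Wed: 08:52–19:29 = 10 h 37 min; less 45 min break → 9 h 52 min
Thu: 06:04–14:15 = 8 h 11 min; less 45 min break → 7 h 26 min
Fri: 10:32–21:52 = 11 h 20 min; less 45 min break → 10 h 35 min
Total worked: 44 h 30 min = 2670 min.
Regular 40 h 0 min = 2400 min at £50.25/h; overtime 4 h 30 min = 270 min at £100.50/h.
Pay = (2400 × £50.25 + 270 × £100.50) ÷ 60 = £2462.25.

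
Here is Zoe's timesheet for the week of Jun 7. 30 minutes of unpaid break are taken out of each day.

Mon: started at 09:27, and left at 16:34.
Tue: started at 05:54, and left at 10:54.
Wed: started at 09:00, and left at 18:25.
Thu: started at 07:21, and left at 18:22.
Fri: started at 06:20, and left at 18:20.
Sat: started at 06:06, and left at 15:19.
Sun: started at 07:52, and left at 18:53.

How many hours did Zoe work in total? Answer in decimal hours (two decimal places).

61.28 hours

Mon: 09:27–16:34 = 7 h 7 min; less 30 min break → 6 h 37 min
Tue: 05:54–10:54 = 5 h 0 min; less 30 min break → 4 h 30 min
Wed: 09:00–18:25 = 9 h 25 min; less 30 min break → 8 h 55 min
Thu: 07:21–18:22 = 11 h 1 min; less 30 min break → 10 h 31 min
Fri: 06:20–18:20 = 12 h 0 min; less 30 min break → 11 h 30 min
Sat: 06:06–15:19 = 9 h 13 min; less 30 min break → 8 h 43 min
Sun: 07:52–18:53 = 11 h 1 min; less 30 min break → 10 h 31 min
Total: 6 h 37 min + 4 h 30 min + 8 h 55 min + 10 h 31 min + 11 h 30 min + 8 h 43 min + 10 h 31 min = 61 h 17 min.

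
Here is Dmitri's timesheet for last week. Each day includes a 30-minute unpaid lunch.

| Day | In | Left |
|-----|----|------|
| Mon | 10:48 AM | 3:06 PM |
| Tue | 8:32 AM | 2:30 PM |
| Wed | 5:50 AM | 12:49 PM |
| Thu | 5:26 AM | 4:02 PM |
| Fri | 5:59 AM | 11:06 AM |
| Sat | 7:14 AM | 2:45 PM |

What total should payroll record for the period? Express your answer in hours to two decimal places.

Mon: 10:48 AM–3:06 PM = 4 h 18 min; less 30 min break → 3 h 48 min
Tue: 8:32 AM–2:30 PM = 5 h 58 min; less 30 min break → 5 h 28 min
Wed: 5:50 AM–12:49 PM = 6 h 59 min; less 30 min break → 6 h 29 min
Thu: 5:26 AM–4:02 PM = 10 h 36 min; less 30 min break → 10 h 6 min
Fri: 5:59 AM–11:06 AM = 5 h 7 min; less 30 min break → 4 h 37 min
Sat: 7:14 AM–2:45 PM = 7 h 31 min; less 30 min break → 7 h 1 min
Total: 3 h 48 min + 5 h 28 min + 6 h 29 min + 10 h 6 min + 4 h 37 min + 7 h 1 min = 37 h 29 min.

37.48 hours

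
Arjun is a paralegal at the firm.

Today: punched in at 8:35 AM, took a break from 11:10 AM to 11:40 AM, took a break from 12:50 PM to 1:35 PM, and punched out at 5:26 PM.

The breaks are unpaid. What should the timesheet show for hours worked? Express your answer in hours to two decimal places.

Today: 8:35 AM–5:26 PM = 8 h 51 min; less 75 min break → 7 h 36 min

7.60 hours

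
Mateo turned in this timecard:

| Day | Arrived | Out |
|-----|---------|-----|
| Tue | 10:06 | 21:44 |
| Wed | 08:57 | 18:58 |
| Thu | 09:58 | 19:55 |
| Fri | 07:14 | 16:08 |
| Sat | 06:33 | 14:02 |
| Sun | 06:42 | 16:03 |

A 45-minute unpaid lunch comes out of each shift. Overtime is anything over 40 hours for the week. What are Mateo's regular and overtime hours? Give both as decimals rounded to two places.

Tue: 10:06–21:44 = 11 h 38 min; less 45 min break → 10 h 53 min
Wed: 08:57–18:58 = 10 h 1 min; less 45 min break → 9 h 16 min
Thu: 09:58–19:55 = 9 h 57 min; less 45 min break → 9 h 12 min
Fri: 07:14–16:08 = 8 h 54 min; less 45 min break → 8 h 9 min
Sat: 06:33–14:02 = 7 h 29 min; less 45 min break → 6 h 44 min
Sun: 06:42–16:03 = 9 h 21 min; less 45 min break → 8 h 36 min
Total worked: 52 h 50 min = 52.83 h.
Threshold 40 h → overtime 12 h 50 min, regular 40 h 0 min.

Regular 40.00 hours, overtime 12.83 hours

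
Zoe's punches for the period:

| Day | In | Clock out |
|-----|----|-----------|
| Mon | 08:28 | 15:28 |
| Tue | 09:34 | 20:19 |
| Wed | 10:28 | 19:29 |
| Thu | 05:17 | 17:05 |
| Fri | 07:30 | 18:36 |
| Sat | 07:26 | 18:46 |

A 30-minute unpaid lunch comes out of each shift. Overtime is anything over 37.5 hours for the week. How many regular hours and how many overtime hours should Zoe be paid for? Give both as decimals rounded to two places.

Regular 37.50 hours, overtime 20.50 hours

Mon: 08:28–15:28 = 7 h 0 min; less 30 min break → 6 h 30 min
Tue: 09:34–20:19 = 10 h 45 min; less 30 min break → 10 h 15 min
Wed: 10:28–19:29 = 9 h 1 min; less 30 min break → 8 h 31 min
Thu: 05:17–17:05 = 11 h 48 min; less 30 min break → 11 h 18 min
Fri: 07:30–18:36 = 11 h 6 min; less 30 min break → 10 h 36 min
Sat: 07:26–18:46 = 11 h 20 min; less 30 min break → 10 h 50 min
Total worked: 58 h 0 min = 58.00 h.
Threshold 37.5 h → overtime 20 h 30 min, regular 37 h 30 min.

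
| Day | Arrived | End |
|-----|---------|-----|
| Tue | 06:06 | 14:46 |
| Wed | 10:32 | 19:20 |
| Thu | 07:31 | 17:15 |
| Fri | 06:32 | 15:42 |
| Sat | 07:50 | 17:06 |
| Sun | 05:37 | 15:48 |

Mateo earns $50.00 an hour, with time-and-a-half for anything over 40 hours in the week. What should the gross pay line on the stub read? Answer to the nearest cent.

$3186.25

Tue: 06:06–14:46 = 8 h 40 min
Wed: 10:32–19:20 = 8 h 48 min
Thu: 07:31–17:15 = 9 h 44 min
Fri: 06:32–15:42 = 9 h 10 min
Sat: 07:50–17:06 = 9 h 16 min
Sun: 05:37–15:48 = 10 h 11 min
Total worked: 55 h 49 min = 3349 min.
Regular 40 h 0 min = 2400 min at $50.00/h; overtime 15 h 49 min = 949 min at $75.00/h.
Pay = (2400 × $50.00 + 949 × $75.00) ÷ 60 = $3186.25.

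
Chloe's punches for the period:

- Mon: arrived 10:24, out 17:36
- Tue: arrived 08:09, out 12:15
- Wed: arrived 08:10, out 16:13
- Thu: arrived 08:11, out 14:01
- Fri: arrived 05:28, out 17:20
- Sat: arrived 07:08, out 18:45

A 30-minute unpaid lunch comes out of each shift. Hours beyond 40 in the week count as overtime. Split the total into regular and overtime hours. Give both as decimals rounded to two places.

Regular 40.00 hours, overtime 5.67 hours

Mon: 10:24–17:36 = 7 h 12 min; less 30 min break → 6 h 42 min
Tue: 08:09–12:15 = 4 h 6 min; less 30 min break → 3 h 36 min
Wed: 08:10–16:13 = 8 h 3 min; less 30 min break → 7 h 33 min
Thu: 08:11–14:01 = 5 h 50 min; less 30 min break → 5 h 20 min
Fri: 05:28–17:20 = 11 h 52 min; less 30 min break → 11 h 22 min
Sat: 07:08–18:45 = 11 h 37 min; less 30 min break → 11 h 7 min
Total worked: 45 h 40 min = 45.67 h.
Threshold 40 h → overtime 5 h 40 min, regular 40 h 0 min.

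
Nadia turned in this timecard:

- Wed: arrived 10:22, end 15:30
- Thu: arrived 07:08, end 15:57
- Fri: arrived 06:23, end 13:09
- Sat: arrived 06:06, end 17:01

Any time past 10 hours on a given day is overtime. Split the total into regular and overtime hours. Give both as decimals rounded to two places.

Wed: 10:22–15:30 = 5 h 8 min
Thu: 07:08–15:57 = 8 h 49 min
Fri: 06:23–13:09 = 6 h 46 min
Sat: 06:06–17:01 = 10 h 55 min
Wed reg 5 h 8 min / OT 0 h 0 min; Thu reg 8 h 49 min / OT 0 h 0 min; Fri reg 6 h 46 min / OT 0 h 0 min; Sat reg 10 h 0 min / OT 0 h 55 min.
Totals: regular 30 h 43 min, overtime 0 h 55 min.

Regular 30.72 hours, overtime 0.92 hours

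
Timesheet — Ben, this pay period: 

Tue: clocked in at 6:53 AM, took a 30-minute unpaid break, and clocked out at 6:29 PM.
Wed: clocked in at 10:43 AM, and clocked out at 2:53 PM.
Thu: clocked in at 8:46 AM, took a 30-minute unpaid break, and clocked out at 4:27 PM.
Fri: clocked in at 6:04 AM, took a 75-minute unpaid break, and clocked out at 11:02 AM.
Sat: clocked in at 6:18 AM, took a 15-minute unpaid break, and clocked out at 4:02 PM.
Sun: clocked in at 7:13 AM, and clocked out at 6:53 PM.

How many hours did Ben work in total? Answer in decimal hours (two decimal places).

Tue: 6:53 AM–6:29 PM = 11 h 36 min; less 30 min break → 11 h 6 min
Wed: 10:43 AM–2:53 PM = 4 h 10 min
Thu: 8:46 AM–4:27 PM = 7 h 41 min; less 30 min break → 7 h 11 min
Fri: 6:04 AM–11:02 AM = 4 h 58 min; less 75 min break → 3 h 43 min
Sat: 6:18 AM–4:02 PM = 9 h 44 min; less 15 min break → 9 h 29 min
Sun: 7:13 AM–6:53 PM = 11 h 40 min
Total: 11 h 6 min + 4 h 10 min + 7 h 11 min + 3 h 43 min + 9 h 29 min + 11 h 40 min = 47 h 19 min.

47.32 hours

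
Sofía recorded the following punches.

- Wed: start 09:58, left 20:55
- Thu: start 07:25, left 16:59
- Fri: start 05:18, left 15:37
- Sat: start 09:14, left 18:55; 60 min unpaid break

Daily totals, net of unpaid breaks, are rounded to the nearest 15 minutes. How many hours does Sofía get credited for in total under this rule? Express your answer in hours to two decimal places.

Wed: 09:58–20:55 = 10 h 57 min → rounds to 11 h 0 min
Thu: 07:25–16:59 = 9 h 34 min → rounds to 9 h 30 min
Fri: 05:18–15:37 = 10 h 19 min → rounds to 10 h 15 min
Sat: 09:14–18:55 = 9 h 41 min − 60 min = 8 h 41 min → rounds to 8 h 45 min
Total credited: 39 h 30 min.

39.50 hours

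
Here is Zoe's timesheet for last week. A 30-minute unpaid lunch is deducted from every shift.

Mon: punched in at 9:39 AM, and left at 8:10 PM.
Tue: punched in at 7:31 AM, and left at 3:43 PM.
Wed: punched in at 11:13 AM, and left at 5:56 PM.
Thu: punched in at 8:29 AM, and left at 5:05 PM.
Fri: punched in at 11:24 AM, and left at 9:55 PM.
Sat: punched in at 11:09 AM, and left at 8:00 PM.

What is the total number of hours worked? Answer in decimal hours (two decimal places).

Mon: 9:39 AM–8:10 PM = 10 h 31 min; less 30 min break → 10 h 1 min
Tue: 7:31 AM–3:43 PM = 8 h 12 min; less 30 min break → 7 h 42 min
Wed: 11:13 AM–5:56 PM = 6 h 43 min; less 30 min break → 6 h 13 min
Thu: 8:29 AM–5:05 PM = 8 h 36 min; less 30 min break → 8 h 6 min
Fri: 11:24 AM–9:55 PM = 10 h 31 min; less 30 min break → 10 h 1 min
Sat: 11:09 AM–8:00 PM = 8 h 51 min; less 30 min break → 8 h 21 min
Total: 10 h 1 min + 7 h 42 min + 6 h 13 min + 8 h 6 min + 10 h 1 min + 8 h 21 min = 50 h 24 min.

50.40 hours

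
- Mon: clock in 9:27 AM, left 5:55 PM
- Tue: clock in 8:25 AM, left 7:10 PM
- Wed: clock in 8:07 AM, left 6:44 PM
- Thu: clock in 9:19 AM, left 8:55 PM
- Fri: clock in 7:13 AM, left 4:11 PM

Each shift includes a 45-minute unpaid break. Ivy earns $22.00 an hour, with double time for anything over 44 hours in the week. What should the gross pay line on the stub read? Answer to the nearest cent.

Mon: 9:27 AM–5:55 PM = 8 h 28 min; less 45 min break → 7 h 43 min
Tue: 8:25 AM–7:10 PM = 10 h 45 min; less 45 min break → 10 h 0 min
Wed: 8:07 AM–6:44 PM = 10 h 37 min; less 45 min break → 9 h 52 min
Thu: 9:19 AM–8:55 PM = 11 h 36 min; less 45 min break → 10 h 51 min
Fri: 7:13 AM–4:11 PM = 8 h 58 min; less 45 min break → 8 h 13 min
Total worked: 46 h 39 min = 2799 min.
Regular 44 h 0 min = 2640 min at $22.00/h; overtime 2 h 39 min = 159 min at $44.00/h.
Pay = (2640 × $22.00 + 159 × $44.00) ÷ 60 = $1084.60.

$1084.60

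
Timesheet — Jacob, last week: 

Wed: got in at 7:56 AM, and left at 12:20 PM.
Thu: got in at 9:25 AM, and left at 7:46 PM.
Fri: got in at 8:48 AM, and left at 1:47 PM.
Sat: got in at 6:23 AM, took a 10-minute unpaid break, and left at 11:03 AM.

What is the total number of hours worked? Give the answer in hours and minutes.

Wed: 7:56 AM–12:20 PM = 4 h 24 min
Thu: 9:25 AM–7:46 PM = 10 h 21 min
Fri: 8:48 AM–1:47 PM = 4 h 59 min
Sat: 6:23 AM–11:03 AM = 4 h 40 min; less 10 min break → 4 h 30 min
Total: 4 h 24 min + 10 h 21 min + 4 h 59 min + 4 h 30 min = 24 h 14 min.

24 h 14 min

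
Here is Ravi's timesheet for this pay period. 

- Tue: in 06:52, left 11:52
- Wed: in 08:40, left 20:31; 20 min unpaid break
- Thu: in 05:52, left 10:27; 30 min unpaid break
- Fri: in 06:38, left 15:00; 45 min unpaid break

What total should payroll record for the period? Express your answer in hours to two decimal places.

Tue: 06:52–11:52 = 5 h 0 min
Wed: 08:40–20:31 = 11 h 51 min; less 20 min break → 11 h 31 min
Thu: 05:52–10:27 = 4 h 35 min; less 30 min break → 4 h 5 min
Fri: 06:38–15:00 = 8 h 22 min; less 45 min break → 7 h 37 min
Total: 5 h 0 min + 11 h 31 min + 4 h 5 min + 7 h 37 min = 28 h 13 min.

28.22 hours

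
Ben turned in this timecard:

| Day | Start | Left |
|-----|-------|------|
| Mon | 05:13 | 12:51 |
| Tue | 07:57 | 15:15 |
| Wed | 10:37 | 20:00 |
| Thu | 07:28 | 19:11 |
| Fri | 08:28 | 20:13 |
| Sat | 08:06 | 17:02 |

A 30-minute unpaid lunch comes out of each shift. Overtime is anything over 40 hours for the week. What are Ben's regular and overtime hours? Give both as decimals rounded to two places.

Mon: 05:13–12:51 = 7 h 38 min; less 30 min break → 7 h 8 min
Tue: 07:57–15:15 = 7 h 18 min; less 30 min break → 6 h 48 min
Wed: 10:37–20:00 = 9 h 23 min; less 30 min break → 8 h 53 min
Thu: 07:28–19:11 = 11 h 43 min; less 30 min break → 11 h 13 min
Fri: 08:28–20:13 = 11 h 45 min; less 30 min break → 11 h 15 min
Sat: 08:06–17:02 = 8 h 56 min; less 30 min break → 8 h 26 min
Total worked: 53 h 43 min = 53.72 h.
Threshold 40 h → overtime 13 h 43 min, regular 40 h 0 min.

Regular 40.00 hours, overtime 13.72 hours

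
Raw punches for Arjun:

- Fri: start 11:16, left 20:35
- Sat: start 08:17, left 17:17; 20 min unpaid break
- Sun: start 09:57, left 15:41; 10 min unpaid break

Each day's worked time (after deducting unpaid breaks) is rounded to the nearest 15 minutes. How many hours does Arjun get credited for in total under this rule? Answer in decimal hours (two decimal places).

23.50 hours

Fri: 11:16–20:35 = 9 h 19 min → rounds to 9 h 15 min
Sat: 08:17–17:17 = 9 h 0 min − 20 min = 8 h 40 min → rounds to 8 h 45 min
Sun: 09:57–15:41 = 5 h 44 min − 10 min = 5 h 34 min → rounds to 5 h 30 min
Total credited: 23 h 30 min.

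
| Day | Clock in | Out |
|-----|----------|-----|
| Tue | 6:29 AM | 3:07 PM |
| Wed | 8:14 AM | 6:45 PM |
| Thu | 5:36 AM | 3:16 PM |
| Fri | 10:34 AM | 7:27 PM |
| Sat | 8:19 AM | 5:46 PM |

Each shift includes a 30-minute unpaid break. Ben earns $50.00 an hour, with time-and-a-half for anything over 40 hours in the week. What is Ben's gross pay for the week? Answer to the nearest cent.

$2348.75

Tue: 6:29 AM–3:07 PM = 8 h 38 min; less 30 min break → 8 h 8 min
Wed: 8:14 AM–6:45 PM = 10 h 31 min; less 30 min break → 10 h 1 min
Thu: 5:36 AM–3:16 PM = 9 h 40 min; less 30 min break → 9 h 10 min
Fri: 10:34 AM–7:27 PM = 8 h 53 min; less 30 min break → 8 h 23 min
Sat: 8:19 AM–5:46 PM = 9 h 27 min; less 30 min break → 8 h 57 min
Total worked: 44 h 39 min = 2679 min.
Regular 40 h 0 min = 2400 min at $50.00/h; overtime 4 h 39 min = 279 min at $75.00/h.
Pay = (2400 × $50.00 + 279 × $75.00) ÷ 60 = $2348.75.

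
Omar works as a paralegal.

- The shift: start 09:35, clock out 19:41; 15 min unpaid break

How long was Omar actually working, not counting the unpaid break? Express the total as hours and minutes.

9 h 51 min

The shift: 09:35–19:41 = 10 h 6 min; less 15 min break → 9 h 51 min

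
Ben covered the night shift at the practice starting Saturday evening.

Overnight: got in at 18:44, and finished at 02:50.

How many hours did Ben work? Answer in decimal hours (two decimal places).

Overnight: 18:44 → midnight = 5 h 16 min; midnight → 02:50 = 2 h 50 min; span 8 h 6 min

8.10 hours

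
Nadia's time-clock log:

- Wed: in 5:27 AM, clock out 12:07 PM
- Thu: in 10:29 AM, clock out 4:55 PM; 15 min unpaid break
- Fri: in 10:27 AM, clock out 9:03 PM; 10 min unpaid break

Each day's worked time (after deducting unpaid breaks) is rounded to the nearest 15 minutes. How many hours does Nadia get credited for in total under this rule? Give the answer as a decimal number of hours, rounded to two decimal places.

23.50 hours

Wed: 5:27 AM–12:07 PM = 6 h 40 min → rounds to 6 h 45 min
Thu: 10:29 AM–4:55 PM = 6 h 26 min − 15 min = 6 h 11 min → rounds to 6 h 15 min
Fri: 10:27 AM–9:03 PM = 10 h 36 min − 10 min = 10 h 26 min → rounds to 10 h 30 min
Total credited: 23 h 30 min.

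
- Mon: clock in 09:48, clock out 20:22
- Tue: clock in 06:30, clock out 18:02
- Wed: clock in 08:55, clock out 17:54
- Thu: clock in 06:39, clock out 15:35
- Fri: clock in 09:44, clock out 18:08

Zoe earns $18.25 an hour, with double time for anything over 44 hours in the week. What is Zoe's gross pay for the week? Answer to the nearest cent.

Mon: 09:48–20:22 = 10 h 34 min
Tue: 06:30–18:02 = 11 h 32 min
Wed: 08:55–17:54 = 8 h 59 min
Thu: 06:39–15:35 = 8 h 56 min
Fri: 09:44–18:08 = 8 h 24 min
Total worked: 48 h 25 min = 2905 min.
Regular 44 h 0 min = 2640 min at $18.25/h; overtime 4 h 25 min = 265 min at $36.50/h.
Pay = (2640 × $18.25 + 265 × $36.50) ÷ 60 = $964.21.

$964.21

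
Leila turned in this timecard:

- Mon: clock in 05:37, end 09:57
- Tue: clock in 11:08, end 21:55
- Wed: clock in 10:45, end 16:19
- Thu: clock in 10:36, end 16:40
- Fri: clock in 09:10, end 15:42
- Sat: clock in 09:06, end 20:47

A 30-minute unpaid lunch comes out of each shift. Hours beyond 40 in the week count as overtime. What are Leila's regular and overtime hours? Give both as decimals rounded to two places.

Mon: 05:37–09:57 = 4 h 20 min; less 30 min break → 3 h 50 min
Tue: 11:08–21:55 = 10 h 47 min; less 30 min break → 10 h 17 min
Wed: 10:45–16:19 = 5 h 34 min; less 30 min break → 5 h 4 min
Thu: 10:36–16:40 = 6 h 4 min; less 30 min break → 5 h 34 min
Fri: 09:10–15:42 = 6 h 32 min; less 30 min break → 6 h 2 min
Sat: 09:06–20:47 = 11 h 41 min; less 30 min break → 11 h 11 min
Total worked: 41 h 58 min = 41.97 h.
Threshold 40 h → overtime 1 h 58 min, regular 40 h 0 min.

Regular 40.00 hours, overtime 1.97 hours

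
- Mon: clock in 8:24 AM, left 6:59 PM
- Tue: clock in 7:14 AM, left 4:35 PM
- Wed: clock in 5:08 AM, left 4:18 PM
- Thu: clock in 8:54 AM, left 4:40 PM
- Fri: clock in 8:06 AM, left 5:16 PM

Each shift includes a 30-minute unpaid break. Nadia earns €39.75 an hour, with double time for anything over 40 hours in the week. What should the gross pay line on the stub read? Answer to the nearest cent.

€2029.90

Mon: 8:24 AM–6:59 PM = 10 h 35 min; less 30 min break → 10 h 5 min
Tue: 7:14 AM–4:35 PM = 9 h 21 min; less 30 min break → 8 h 51 min
Wed: 5:08 AM–4:18 PM = 11 h 10 min; less 30 min break → 10 h 40 min
Thu: 8:54 AM–4:40 PM = 7 h 46 min; less 30 min break → 7 h 16 min
Fri: 8:06 AM–5:16 PM = 9 h 10 min; less 30 min break → 8 h 40 min
Total worked: 45 h 32 min = 2732 min.
Regular 40 h 0 min = 2400 min at €39.75/h; overtime 5 h 32 min = 332 min at €79.50/h.
Pay = (2400 × €39.75 + 332 × €79.50) ÷ 60 = €2029.90.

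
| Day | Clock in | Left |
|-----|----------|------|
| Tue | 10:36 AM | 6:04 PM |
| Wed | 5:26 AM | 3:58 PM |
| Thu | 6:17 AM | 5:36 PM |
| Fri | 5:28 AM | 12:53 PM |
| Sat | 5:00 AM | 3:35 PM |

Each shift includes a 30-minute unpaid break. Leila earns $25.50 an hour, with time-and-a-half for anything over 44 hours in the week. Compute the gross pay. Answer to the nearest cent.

$1153.24

Tue: 10:36 AM–6:04 PM = 7 h 28 min; less 30 min break → 6 h 58 min
Wed: 5:26 AM–3:58 PM = 10 h 32 min; less 30 min break → 10 h 2 min
Thu: 6:17 AM–5:36 PM = 11 h 19 min; less 30 min break → 10 h 49 min
Fri: 5:28 AM–12:53 PM = 7 h 25 min; less 30 min break → 6 h 55 min
Sat: 5:00 AM–3:35 PM = 10 h 35 min; less 30 min break → 10 h 5 min
Total worked: 44 h 49 min = 2689 min.
Regular 44 h 0 min = 2640 min at $25.50/h; overtime 0 h 49 min = 49 min at $38.25/h.
Pay = (2640 × $25.50 + 49 × $38.25) ÷ 60 = $1153.24.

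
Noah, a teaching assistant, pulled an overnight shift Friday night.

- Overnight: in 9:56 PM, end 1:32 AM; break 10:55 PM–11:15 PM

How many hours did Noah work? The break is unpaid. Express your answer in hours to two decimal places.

3.27 hours

Overnight: 9:56 PM → midnight = 2 h 4 min; midnight → 1:32 AM = 1 h 32 min; span 3 h 36 min; less 20 min break → 3 h 16 min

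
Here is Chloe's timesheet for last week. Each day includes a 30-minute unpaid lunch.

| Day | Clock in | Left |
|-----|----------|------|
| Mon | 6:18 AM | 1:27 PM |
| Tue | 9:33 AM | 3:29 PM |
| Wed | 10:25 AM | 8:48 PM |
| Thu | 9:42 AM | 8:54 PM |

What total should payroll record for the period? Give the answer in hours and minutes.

Mon: 6:18 AM–1:27 PM = 7 h 9 min; less 30 min break → 6 h 39 min
Tue: 9:33 AM–3:29 PM = 5 h 56 min; less 30 min break → 5 h 26 min
Wed: 10:25 AM–8:48 PM = 10 h 23 min; less 30 min break → 9 h 53 min
Thu: 9:42 AM–8:54 PM = 11 h 12 min; less 30 min break → 10 h 42 min
Total: 6 h 39 min + 5 h 26 min + 9 h 53 min + 10 h 42 min = 32 h 40 min.

32 h 40 min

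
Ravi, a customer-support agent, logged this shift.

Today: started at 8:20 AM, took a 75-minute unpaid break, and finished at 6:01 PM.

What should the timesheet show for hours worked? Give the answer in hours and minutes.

8 h 26 min

Today: 8:20 AM–6:01 PM = 9 h 41 min; less 75 min break → 8 h 26 min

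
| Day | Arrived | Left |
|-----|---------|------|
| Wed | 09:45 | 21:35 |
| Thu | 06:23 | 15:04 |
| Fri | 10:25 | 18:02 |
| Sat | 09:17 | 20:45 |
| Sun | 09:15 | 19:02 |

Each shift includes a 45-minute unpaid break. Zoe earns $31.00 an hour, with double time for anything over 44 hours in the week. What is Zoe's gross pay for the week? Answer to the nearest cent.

$1465.27

Wed: 09:45–21:35 = 11 h 50 min; less 45 min break → 11 h 5 min
Thu: 06:23–15:04 = 8 h 41 min; less 45 min break → 7 h 56 min
Fri: 10:25–18:02 = 7 h 37 min; less 45 min break → 6 h 52 min
Sat: 09:17–20:45 = 11 h 28 min; less 45 min break → 10 h 43 min
Sun: 09:15–19:02 = 9 h 47 min; less 45 min break → 9 h 2 min
Total worked: 45 h 38 min = 2738 min.
Regular 44 h 0 min = 2640 min at $31.00/h; overtime 1 h 38 min = 98 min at $62.00/h.
Pay = (2640 × $31.00 + 98 × $62.00) ÷ 60 = $1465.27.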